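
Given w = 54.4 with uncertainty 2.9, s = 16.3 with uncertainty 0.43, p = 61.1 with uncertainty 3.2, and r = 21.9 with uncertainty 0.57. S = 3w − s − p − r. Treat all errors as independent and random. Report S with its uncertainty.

Each term contributes (cᵢ δxᵢ)² to (δS)²:
  (3·δw)² = 75.7;  (δs)² = 0.185;  (δp)² = 10.2;  (δr)² = 0.325
δS = √(86.4) = 9.30
S = 63.9.

63.9 ± 9.30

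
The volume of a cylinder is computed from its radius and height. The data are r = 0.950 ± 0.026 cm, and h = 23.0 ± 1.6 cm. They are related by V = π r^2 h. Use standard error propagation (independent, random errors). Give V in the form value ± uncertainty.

65.2 ± 5.77 cm^3

For a monomial V ∝ r^2, h, fractional errors add in quadrature:
  (2·δr/r)² = (2×0.0274)² = 0.00300;  (1·δh/h)² = (1×0.0696)² = 0.00484
δV/V = √(0.00784) = 0.0885
V = 65.2 cm^3, so δV = 0.0885 × 65.2 = 5.77 cm^3.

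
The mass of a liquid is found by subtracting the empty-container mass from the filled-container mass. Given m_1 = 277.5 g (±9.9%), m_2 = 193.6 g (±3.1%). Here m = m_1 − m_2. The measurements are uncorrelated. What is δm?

28.1 g

m is a linear combination, so absolute uncertainties add in quadrature:
  (δm_1)² = 755;  (δm_2)² = 36.0
δm = √(791) = 28.1 g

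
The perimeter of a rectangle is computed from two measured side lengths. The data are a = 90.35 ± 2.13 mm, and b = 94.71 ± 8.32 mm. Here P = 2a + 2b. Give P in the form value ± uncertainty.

Absolute uncertainties add in quadrature for a linear combination:
  (2·δa)² = 18.1;  (2·δb)² = 277
δP = √(295) = 17.2 mm
P = 370.1 mm.

370.1 ± 17.2 mm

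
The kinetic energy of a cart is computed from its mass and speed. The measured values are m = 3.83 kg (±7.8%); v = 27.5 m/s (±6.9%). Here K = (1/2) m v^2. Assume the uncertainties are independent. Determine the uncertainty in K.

Each factor contributes (exponent × relative error)² to (δK/K)²:
  (1·δm/m)² = (1×0.0780)² = 0.00608;  (2·δv/v)² = (2×0.0690)² = 0.0190
δK/K = √(0.0251) = 0.159
K = 1450 J, so δK = 0.159 × 1450 = 230 J.

230 J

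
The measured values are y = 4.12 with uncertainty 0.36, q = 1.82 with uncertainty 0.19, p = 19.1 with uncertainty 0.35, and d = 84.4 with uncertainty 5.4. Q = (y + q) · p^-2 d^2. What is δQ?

17.4

Let u = y + q = 5.94. δu = √(δy² + δq²) = √(0.130 + 0.0361) = 0.407, so δu/u = 0.0685.
Q is then a monomial in u, p, d:
δQ/Q = √((δu/u)² + (-2·δp/p)² + (2·δd/d)²) = √(0.00470 + 0.00134 + 0.0164) = 0.150
Q = 116, so δQ = 0.150 × 116 = 17.4.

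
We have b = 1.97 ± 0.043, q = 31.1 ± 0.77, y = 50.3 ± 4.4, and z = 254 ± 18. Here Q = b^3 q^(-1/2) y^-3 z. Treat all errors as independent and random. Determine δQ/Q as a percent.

Each factor contributes (exponent × relative error)² to (δQ/Q)²:
  (3·δb/b)² = (3×0.0218)² = 0.00429;  (−½·δq/q)² = (-0.5×0.0248)² = 0.000153;  (-3·δy/y)² = (-3×0.0875)² = 0.0689;  (1·δz/z)² = (1×0.0709)² = 0.00502
δQ/Q = √(0.0783) = 0.280

28.0%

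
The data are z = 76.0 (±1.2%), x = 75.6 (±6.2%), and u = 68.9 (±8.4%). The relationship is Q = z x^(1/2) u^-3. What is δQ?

0.000514

Each factor contributes (exponent × relative error)² to (δQ/Q)²:
  (1·δz/z)² = (1×0.0120)² = 0.000144;  (½·δx/x)² = (0.5×0.0620)² = 0.000961;  (-3·δu/u)² = (-3×0.0840)² = 0.0635
δQ/Q = √(0.0646) = 0.254
Q = 0.00202, so δQ = 0.254 × 0.00202 = 0.000514.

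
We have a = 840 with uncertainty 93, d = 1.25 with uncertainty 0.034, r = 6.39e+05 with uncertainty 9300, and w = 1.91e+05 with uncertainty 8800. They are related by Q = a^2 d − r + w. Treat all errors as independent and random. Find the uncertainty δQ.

Let p = a^2·d = 8.82e+05. δp/p = √((2·δa/a)² + (1·δd/d)²) = √(0.0490 + 0.000740) = 0.223, so δp = 1.97e+05.
Q = p − r + w: δQ = √(δp² + δr² + δw²) = √(3.87e+10 + 8.65e+07 + 7.74e+07) = 1.97e+05

1.97e+05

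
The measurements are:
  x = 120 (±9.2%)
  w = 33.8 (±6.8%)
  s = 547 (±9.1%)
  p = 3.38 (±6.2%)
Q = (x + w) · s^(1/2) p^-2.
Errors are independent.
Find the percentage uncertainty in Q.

15.1%

Let u = x + w = 154. δu = √(δx² + δw²) = √(122 + 5.28) = 11.3, so δu/u = 0.0733.
Q is then a monomial in u, s, p:
δQ/Q = √((δu/u)² + (½·δs/s)² + (-2·δp/p)²) = √(0.00538 + 0.00207 + 0.0154) = 0.151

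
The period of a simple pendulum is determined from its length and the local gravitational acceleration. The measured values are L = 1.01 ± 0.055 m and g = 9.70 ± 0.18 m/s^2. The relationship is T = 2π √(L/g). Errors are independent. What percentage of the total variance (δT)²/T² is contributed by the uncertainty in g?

(δT/T)² = (½·δL/L)² + (−½·δg/g)²
  L term: (0.5×0.0545)² = 0.000741
  g term: (-0.5×0.0186)² = 8.61e-05
Total = 0.000827. Share from g = 8.61e-05/0.000827 = 0.104.

10.4%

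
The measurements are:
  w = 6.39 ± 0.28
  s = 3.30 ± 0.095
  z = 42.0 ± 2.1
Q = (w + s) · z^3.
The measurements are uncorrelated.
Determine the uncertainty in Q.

1.1e+05

Let u = w + s = 9.69. δu = √(δw² + δs²) = √(0.0784 + 0.00903) = 0.296, so δu/u = 0.0305.
Q is then a monomial in u, z:
δQ/Q = √((δu/u)² + (3·δz/z)²) = √(0.000931 + 0.0225) = 0.153
Q = 7.18e+05, so δQ = 0.153 × 7.18e+05 = 1.1e+05.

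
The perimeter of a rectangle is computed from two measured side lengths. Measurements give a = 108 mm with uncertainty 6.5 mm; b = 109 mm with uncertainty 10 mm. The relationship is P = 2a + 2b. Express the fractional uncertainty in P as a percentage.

P is a linear combination, so absolute uncertainties add in quadrature:
  (2·δa)² = 169;  (2·δb)² = 400
δP = √(569) = 23.9 mm
P = 434 mm, so δP/P = 23.9/434 = 0.0550.

5.50%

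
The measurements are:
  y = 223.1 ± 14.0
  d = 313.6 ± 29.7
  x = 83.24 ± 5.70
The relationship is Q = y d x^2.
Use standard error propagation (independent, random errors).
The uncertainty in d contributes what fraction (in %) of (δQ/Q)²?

(δQ/Q)² = (1·δy/y)² + (1·δd/d)² + (2·δx/x)²
  y term: (1×0.0628)² = 0.00394
  d term: (1×0.0947)² = 0.00897
  x term: (2×0.0685)² = 0.0188
Total = 0.0317. Share from d = 0.00897/0.0317 = 0.283.

28.3%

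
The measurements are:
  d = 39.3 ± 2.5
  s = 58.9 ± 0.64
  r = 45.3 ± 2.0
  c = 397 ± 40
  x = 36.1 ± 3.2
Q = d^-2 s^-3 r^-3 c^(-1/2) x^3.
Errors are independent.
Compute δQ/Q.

0.329

Products/powers → add relative errors in quadrature, weighted by exponent:
  (-2·δd/d)² = (-2×0.0636)² = 0.0162;  (-3·δs/s)² = (-3×0.0109)² = 0.00106;  (-3·δr/r)² = (-3×0.0442)² = 0.0175;  (−½·δc/c)² = (-0.5×0.101)² = 0.00254;  (3·δx/x)² = (3×0.0886)² = 0.0707
δQ/Q = √(0.108) = 0.329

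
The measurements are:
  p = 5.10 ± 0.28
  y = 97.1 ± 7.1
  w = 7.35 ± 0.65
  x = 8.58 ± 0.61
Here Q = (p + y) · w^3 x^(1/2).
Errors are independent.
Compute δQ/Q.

0.277

Let u = p + y = 102. δu = √(δp² + δy²) = √(0.0784 + 50.4) = 7.11, so δu/u = 0.0695.
Q is then a monomial in u, w, x:
δQ/Q = √((δu/u)² + (3·δw/w)² + (½·δx/x)²) = √(0.00483 + 0.0704 + 0.00126) = 0.277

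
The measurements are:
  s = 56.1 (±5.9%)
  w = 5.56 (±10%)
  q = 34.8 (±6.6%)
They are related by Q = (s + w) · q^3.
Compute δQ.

Let u = s + w = 61.7. δu = √(δs² + δw²) = √(11.0 + 0.309) = 3.36, so δu/u = 0.0544.
Q is then a monomial in u, q:
δQ/Q = √((δu/u)² + (3·δq/q)²) = √(0.00296 + 0.0392) = 0.205
Q = 2.6e+06, so δQ = 0.205 × 2.6e+06 = 5.34e+05.

5.34e+05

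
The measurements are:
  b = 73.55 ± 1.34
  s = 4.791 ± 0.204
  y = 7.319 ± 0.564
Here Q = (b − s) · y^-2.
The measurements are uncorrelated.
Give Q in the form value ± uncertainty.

1.284 ± 0.199

Let u = b − s = 68.76. δu = √(δb² + δs²) = √(1.80 + 0.0416) = 1.36, so δu/u = 0.0197.
Q is then a monomial in u, y:
δQ/Q = √((δu/u)² + (-2·δy/y)²) = √(0.000389 + 0.0238) = 0.155
Q = 1.284, so δQ = 0.155 × 1.284 = 0.199.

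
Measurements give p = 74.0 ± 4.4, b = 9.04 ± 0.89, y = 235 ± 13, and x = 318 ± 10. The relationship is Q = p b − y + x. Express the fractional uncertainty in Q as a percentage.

10.5%

Let w = p·b = 669. δw/w = √((1·δp/p)² + (1·δb/b)²) = √(0.00354 + 0.00969) = 0.115, so δw = 76.9.
Q = w − y + x: δQ = √(δw² + δy² + δx²) = √(5920 + 169 + 100) = 78.7
Q = 752, so δQ/Q = 78.7/752 = 0.105.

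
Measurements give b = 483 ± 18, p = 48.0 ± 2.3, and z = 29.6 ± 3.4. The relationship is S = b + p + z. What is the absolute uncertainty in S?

18.5

Sums and differences: (δS)² = Σ (cᵢ δxᵢ)².
  (δb)² = 324;  (δp)² = 5.29;  (δz)² = 11.6
δS = √(341) = 18.5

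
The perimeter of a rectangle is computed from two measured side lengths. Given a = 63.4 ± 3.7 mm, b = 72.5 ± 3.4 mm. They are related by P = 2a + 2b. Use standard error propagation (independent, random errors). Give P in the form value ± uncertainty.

P is a linear combination, so absolute uncertainties add in quadrature:
  (2·δa)² = 54.8;  (2·δb)² = 46.2
δP = √(101) = 10.0 mm
P = 272 mm.

272 ± 10.0 mm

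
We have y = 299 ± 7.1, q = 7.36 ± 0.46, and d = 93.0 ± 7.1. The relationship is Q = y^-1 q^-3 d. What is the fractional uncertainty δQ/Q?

Relative error in a monomial: (δQ/Q)² = Σ (nᵢ · δxᵢ/xᵢ)².
  (-1·δy/y)² = (-1×0.0237)² = 0.000564;  (-3·δq/q)² = (-3×0.0625)² = 0.0352;  (1·δd/d)² = (1×0.0763)² = 0.00583
δQ/Q = √(0.0415) = 0.204

0.204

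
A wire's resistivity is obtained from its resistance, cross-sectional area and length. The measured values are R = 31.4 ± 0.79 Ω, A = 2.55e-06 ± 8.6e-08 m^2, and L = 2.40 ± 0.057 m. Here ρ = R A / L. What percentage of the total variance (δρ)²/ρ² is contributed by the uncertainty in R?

(δρ/ρ)² = (1·δR/R)² + (1·δA/A)² + (-1·δL/L)²
  R term: (1×0.0252)² = 0.000633
  A term: (1×0.0337)² = 0.00114
  L term: (-1×0.0238)² = 0.000564
Total = 0.00233. Share from R = 0.000633/0.00233 = 0.271.

27.1%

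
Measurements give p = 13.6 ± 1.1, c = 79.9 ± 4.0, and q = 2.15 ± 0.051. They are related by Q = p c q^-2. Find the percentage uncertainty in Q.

10.6%

For a monomial Q ∝ p, c, q^-2, fractional errors add in quadrature:
  (1·δp/p)² = (1×0.0809)² = 0.00654;  (1·δc/c)² = (1×0.0501)² = 0.00251;  (-2·δq/q)² = (-2×0.0237)² = 0.00225
δQ/Q = √(0.0113) = 0.106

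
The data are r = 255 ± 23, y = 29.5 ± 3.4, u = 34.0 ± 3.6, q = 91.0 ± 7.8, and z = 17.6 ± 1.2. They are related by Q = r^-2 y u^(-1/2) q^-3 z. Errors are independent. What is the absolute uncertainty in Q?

6.28e-10

Q is a product of powers, so relative uncertainties combine in quadrature:
  (-2·δr/r)² = (-2×0.0902)² = 0.0325;  (1·δy/y)² = (1×0.115)² = 0.0133;  (−½·δu/u)² = (-0.5×0.106)² = 0.00280;  (-3·δq/q)² = (-3×0.0857)² = 0.0661;  (1·δz/z)² = (1×0.0682)² = 0.00465
δQ/Q = √(0.119) = 0.346
Q = 1.82e-09, so δQ = 0.346 × 1.82e-09 = 6.28e-10.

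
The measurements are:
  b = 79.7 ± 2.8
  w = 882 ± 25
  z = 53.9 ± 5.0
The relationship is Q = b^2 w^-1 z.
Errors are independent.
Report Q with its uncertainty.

Q is a product of powers, so relative uncertainties combine in quadrature:
  (2·δb/b)² = (2×0.0351)² = 0.00494;  (-1·δw/w)² = (-1×0.0283)² = 0.000803;  (1·δz/z)² = (1×0.0928)² = 0.00861
δQ/Q = √(0.0143) = 0.120
Q = 388, so δQ = 0.120 × 388 = 46.5.

388 ± 46.5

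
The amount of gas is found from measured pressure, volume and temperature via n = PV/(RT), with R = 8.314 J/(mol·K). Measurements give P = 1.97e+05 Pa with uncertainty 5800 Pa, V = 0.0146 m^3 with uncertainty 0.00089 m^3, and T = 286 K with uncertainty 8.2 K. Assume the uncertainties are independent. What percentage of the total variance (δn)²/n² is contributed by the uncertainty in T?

15.2%

(δn/n)² = (1·δP/P)² + (1·δV/V)² + (-1·δT/T)²
  P term: (1×0.0294)² = 0.000867
  V term: (1×0.0610)² = 0.00372
  T term: (-1×0.0287)² = 0.000822
Total = 0.00540. Share from T = 0.000822/0.00540 = 0.152.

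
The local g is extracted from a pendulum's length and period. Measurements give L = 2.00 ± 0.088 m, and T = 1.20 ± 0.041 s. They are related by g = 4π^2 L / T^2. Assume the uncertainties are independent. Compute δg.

Each factor contributes (exponent × relative error)² to (δg/g)²:
  (1·δL/L)² = (1×0.0440)² = 0.00194;  (-2·δT/T)² = (-2×0.0342)² = 0.00467
δg/g = √(0.00661) = 0.0813
g = 54.8 m/s^2, so δg = 0.0813 × 54.8 = 4.46 m/s^2.

4.46 m/s^2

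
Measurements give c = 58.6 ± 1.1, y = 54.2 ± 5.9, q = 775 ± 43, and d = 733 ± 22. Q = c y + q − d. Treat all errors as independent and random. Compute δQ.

Let p = c·y = 3180. δp/p = √((1·δc/c)² + (1·δy/y)²) = √(0.000352 + 0.0118) = 0.110, so δp = 351.
Q = p + q − d: δQ = √(δp² + δq² + δd²) = √(1.23e+05 + 1850 + 484) = 354

354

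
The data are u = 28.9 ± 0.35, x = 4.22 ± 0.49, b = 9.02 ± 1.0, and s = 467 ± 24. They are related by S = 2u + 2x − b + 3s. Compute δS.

Absolute uncertainties add in quadrature for a linear combination:
  (2·δu)² = 0.490;  (2·δx)² = 0.960;  (δb)² = 1.00;  (3·δs)² = 5180
δS = √(5190) = 72.0

72.0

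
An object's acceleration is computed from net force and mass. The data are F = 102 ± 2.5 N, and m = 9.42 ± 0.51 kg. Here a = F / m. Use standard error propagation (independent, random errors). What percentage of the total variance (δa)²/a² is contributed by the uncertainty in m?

(δa/a)² = (1·δF/F)² + (-1·δm/m)²
  F term: (1×0.0245)² = 0.000601
  m term: (-1×0.0541)² = 0.00293
Total = 0.00353. Share from m = 0.00293/0.00353 = 0.830.

83.0%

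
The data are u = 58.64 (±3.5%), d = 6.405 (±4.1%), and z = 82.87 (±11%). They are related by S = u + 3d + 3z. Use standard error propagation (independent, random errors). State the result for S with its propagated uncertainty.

Each term contributes (cᵢ δxᵢ)² to (δS)²:
  (δu)² = 4.21;  (3·δd)² = 0.621;  (3·δz)² = 748
δS = √(753) = 27.4
S = 326.5.

326.5 ± 27.4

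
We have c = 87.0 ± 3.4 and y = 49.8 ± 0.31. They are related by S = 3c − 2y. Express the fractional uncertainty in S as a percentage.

Sums and differences: (δS)² = Σ (cᵢ δxᵢ)².
  (3·δc)² = 104;  (2·δy)² = 0.384
δS = √(104) = 10.2
S = 161, so δS/S = 10.2/161 = 0.0633.

6.33%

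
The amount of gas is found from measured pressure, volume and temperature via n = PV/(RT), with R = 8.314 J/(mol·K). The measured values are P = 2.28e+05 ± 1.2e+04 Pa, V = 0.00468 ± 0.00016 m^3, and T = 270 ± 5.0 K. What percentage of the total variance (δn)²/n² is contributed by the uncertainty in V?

27.3%

(δn/n)² = (1·δP/P)² + (1·δV/V)² + (-1·δT/T)²
  P term: (1×0.0526)² = 0.00277
  V term: (1×0.0342)² = 0.00117
  T term: (-1×0.0185)² = 0.000343
Total = 0.00428. Share from V = 0.00117/0.00428 = 0.273.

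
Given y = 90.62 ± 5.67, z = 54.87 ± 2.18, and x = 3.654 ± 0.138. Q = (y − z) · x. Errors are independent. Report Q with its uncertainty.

130.6 ± 22.7

Let u = y − z = 35.75. δu = √(δy² + δz²) = √(32.1 + 4.75) = 6.07, so δu/u = 0.170.
Q is then a monomial in u, x:
δQ/Q = √((δu/u)² + (1·δx/x)²) = √(0.0289 + 0.00143) = 0.174
Q = 130.6, so δQ = 0.174 × 130.6 = 22.7.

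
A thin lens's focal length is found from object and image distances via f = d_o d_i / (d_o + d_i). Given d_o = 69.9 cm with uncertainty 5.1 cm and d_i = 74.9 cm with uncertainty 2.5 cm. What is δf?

∂f/∂d_o = (d_i/(d_o+d_i))² = 0.268;  ∂f/∂d_i = (d_o/(d_o+d_i))² = 0.233
δf = √((∂f/∂d_o · δd_o)² + (∂f/∂d_i · δd_i)²) = √(1.86 + 0.339) = 1.48 cm

1.48 cm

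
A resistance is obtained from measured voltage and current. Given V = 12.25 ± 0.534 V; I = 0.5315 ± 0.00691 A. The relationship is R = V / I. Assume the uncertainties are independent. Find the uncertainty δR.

Since R is a product/quotient, work with relative uncertainties:
  (1·δV/V)² = (1×0.0436)² = 0.00190;  (-1·δI/I)² = (-1×0.0130)² = 0.000169
δR/R = √(0.00207) = 0.0455
R = 23.05 Ω, so δR = 0.0455 × 23.05 = 1.05 Ω.

1.05 Ω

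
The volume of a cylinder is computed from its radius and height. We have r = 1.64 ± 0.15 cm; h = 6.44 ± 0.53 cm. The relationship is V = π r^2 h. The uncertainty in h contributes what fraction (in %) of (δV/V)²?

(δV/V)² = (2·δr/r)² + (1·δh/h)²
  r term: (2×0.0915)² = 0.0335
  h term: (1×0.0823)² = 0.00677
Total = 0.0402. Share from h = 0.00677/0.0402 = 0.168.

16.8%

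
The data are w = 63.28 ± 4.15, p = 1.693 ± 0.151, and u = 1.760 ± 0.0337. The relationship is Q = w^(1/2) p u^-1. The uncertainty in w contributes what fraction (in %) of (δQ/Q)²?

11.4%

(δQ/Q)² = (½·δw/w)² + (1·δp/p)² + (-1·δu/u)²
  w term: (0.5×0.0656)² = 0.00108
  p term: (1×0.0892)² = 0.00795
  u term: (-1×0.0191)² = 0.000367
Total = 0.00940. Share from w = 0.00108/0.00940 = 0.114.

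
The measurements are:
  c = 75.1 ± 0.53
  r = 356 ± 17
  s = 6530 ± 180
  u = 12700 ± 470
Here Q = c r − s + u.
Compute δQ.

Let p = c·r = 26700. δp/p = √((1·δc/c)² + (1·δr/r)²) = √(4.98e-05 + 0.00228) = 0.0483, so δp = 1290.
Q = p − s + u: δQ = √(δp² + δs² + δu²) = √(1.67e+06 + 32400 + 2.21e+05) = 1390

1390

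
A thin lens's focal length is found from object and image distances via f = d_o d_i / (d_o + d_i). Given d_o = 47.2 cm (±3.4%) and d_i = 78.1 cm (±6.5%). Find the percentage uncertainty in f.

∂f/∂d_o = (d_i/(d_o+d_i))² = 0.389;  ∂f/∂d_i = (d_o/(d_o+d_i))² = 0.142
δf = √((∂f/∂d_o · δd_o)² + (∂f/∂d_i · δd_i)²) = √(0.389 + 0.519) = 0.953 cm
f = 29.4 cm, so δf/f = 0.953/29.4 = 0.0324.

3.24%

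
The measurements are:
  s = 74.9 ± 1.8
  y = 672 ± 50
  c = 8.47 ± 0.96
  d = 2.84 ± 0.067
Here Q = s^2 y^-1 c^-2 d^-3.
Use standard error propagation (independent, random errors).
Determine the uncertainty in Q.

0.00129

For a monomial Q ∝ s^2, y^-1, c^-2, d^-3, fractional errors add in quadrature:
  (2·δs/s)² = (2×0.0240)² = 0.00231;  (-1·δy/y)² = (-1×0.0744)² = 0.00554;  (-2·δc/c)² = (-2×0.113)² = 0.0514;  (-3·δd/d)² = (-3×0.0236)² = 0.00501
δQ/Q = √(0.0642) = 0.253
Q = 0.00508, so δQ = 0.253 × 0.00508 = 0.00129.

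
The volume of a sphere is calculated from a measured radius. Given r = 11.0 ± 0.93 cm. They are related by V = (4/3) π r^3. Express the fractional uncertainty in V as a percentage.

25.4%

Each factor contributes (exponent × relative error)² to (δV/V)²:
  (3·δr/r)² = (3×0.0845)² = 0.0643
δV/V = √(0.0643) = 0.254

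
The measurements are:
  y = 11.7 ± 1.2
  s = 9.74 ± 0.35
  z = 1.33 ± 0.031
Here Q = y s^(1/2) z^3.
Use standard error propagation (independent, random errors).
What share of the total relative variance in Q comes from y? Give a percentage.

66.9%

(δQ/Q)² = (1·δy/y)² + (½·δs/s)² + (3·δz/z)²
  y term: (1×0.103)² = 0.0105
  s term: (0.5×0.0359)² = 0.000323
  z term: (3×0.0233)² = 0.00489
Total = 0.0157. Share from y = 0.0105/0.0157 = 0.669.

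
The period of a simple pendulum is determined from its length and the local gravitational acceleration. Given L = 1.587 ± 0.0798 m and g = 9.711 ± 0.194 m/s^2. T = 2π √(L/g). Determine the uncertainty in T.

0.0687 s

For a monomial T ∝ L^(1/2), g^(-1/2), fractional errors add in quadrature:
  (½·δL/L)² = (0.5×0.0503)² = 0.000632;  (−½·δg/g)² = (-0.5×0.0200)² = 9.98e-05
δT/T = √(0.000732) = 0.0271
T = 2.540 s, so δT = 0.0271 × 2.540 = 0.0687 s.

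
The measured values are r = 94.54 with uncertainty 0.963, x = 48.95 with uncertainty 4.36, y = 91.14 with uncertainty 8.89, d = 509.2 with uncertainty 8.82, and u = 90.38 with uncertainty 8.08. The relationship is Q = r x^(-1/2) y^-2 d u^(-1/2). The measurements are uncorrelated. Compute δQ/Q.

0.206

Each factor contributes (exponent × relative error)² to (δQ/Q)²:
  (1·δr/r)² = (1×0.0102)² = 0.000104;  (−½·δx/x)² = (-0.5×0.0891)² = 0.00198;  (-2·δy/y)² = (-2×0.0975)² = 0.0381;  (1·δd/d)² = (1×0.0173)² = 0.000300;  (−½·δu/u)² = (-0.5×0.0894)² = 0.00200
δQ/Q = √(0.0424) = 0.206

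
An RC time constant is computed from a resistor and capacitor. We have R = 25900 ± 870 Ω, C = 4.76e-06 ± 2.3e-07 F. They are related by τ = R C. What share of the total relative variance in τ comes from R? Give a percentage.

(δτ/τ)² = (1·δR/R)² + (1·δC/C)²
  R term: (1×0.0336)² = 0.00113
  C term: (1×0.0483)² = 0.00233
Total = 0.00346. Share from R = 0.00113/0.00346 = 0.326.

32.6%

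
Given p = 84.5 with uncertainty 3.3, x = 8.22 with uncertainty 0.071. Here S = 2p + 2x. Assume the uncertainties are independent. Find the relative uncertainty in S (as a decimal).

0.0356

Sums and differences: (δS)² = Σ (cᵢ δxᵢ)².
  (2·δp)² = 43.6;  (2·δx)² = 0.0202
δS = √(43.6) = 6.60
S = 185, so δS/S = 6.60/185 = 0.0356.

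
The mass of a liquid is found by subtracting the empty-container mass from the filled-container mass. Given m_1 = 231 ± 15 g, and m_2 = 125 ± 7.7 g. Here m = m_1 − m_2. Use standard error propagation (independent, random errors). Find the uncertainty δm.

For a sum/difference, combine absolute errors in quadrature:
  (δm_1)² = 225;  (δm_2)² = 59.3
δm = √(284) = 16.9 g

16.9 g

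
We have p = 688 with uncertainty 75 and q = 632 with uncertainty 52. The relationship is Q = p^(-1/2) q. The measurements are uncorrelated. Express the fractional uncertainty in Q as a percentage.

Since Q is a product/quotient, work with relative uncertainties:
  (−½·δp/p)² = (-0.5×0.109)² = 0.00297;  (1·δq/q)² = (1×0.0823)² = 0.00677
δQ/Q = √(0.00974) = 0.0987

9.87%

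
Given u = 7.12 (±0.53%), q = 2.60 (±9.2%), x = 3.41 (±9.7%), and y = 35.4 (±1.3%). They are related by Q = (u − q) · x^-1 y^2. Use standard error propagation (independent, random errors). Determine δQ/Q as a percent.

Let w = u − q = 4.52. δw = √(δu² + δq²) = √(0.00142 + 0.0572) = 0.242, so δw/w = 0.0536.
Q is then a monomial in w, x, y:
δQ/Q = √((δw/w)² + (-1·δx/x)² + (2·δy/y)²) = √(0.00287 + 0.00941 + 0.000676) = 0.114

11.4%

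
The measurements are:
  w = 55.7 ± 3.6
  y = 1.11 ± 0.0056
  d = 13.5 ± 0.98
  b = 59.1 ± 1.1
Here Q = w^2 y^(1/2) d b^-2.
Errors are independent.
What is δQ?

1.93

Since Q is a product/quotient, work with relative uncertainties:
  (2·δw/w)² = (2×0.0646)² = 0.0167;  (½·δy/y)² = (0.5×0.00505)² = 6.36e-06;  (1·δd/d)² = (1×0.0726)² = 0.00527;  (-2·δb/b)² = (-2×0.0186)² = 0.00139
δQ/Q = √(0.0234) = 0.153
Q = 12.6, so δQ = 0.153 × 12.6 = 1.93.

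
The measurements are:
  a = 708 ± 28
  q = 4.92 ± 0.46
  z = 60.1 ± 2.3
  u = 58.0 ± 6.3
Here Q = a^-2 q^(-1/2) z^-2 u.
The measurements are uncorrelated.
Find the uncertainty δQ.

2.33e-09

Since Q is a product/quotient, work with relative uncertainties:
  (-2·δa/a)² = (-2×0.0395)² = 0.00626;  (−½·δq/q)² = (-0.5×0.0935)² = 0.00219;  (-2·δz/z)² = (-2×0.0383)² = 0.00586;  (1·δu/u)² = (1×0.109)² = 0.0118
δQ/Q = √(0.0261) = 0.162
Q = 1.44e-08, so δQ = 0.162 × 1.44e-08 = 2.33e-09.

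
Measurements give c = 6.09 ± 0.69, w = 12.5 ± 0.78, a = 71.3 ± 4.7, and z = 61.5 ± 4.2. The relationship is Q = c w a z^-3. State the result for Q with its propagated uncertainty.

0.0233 ± 0.00586

Relative error in a monomial: (δQ/Q)² = Σ (nᵢ · δxᵢ/xᵢ)².
  (1·δc/c)² = (1×0.113)² = 0.0128;  (1·δw/w)² = (1×0.0624)² = 0.00389;  (1·δa/a)² = (1×0.0659)² = 0.00435;  (-3·δz/z)² = (-3×0.0683)² = 0.0420
δQ/Q = √(0.0631) = 0.251
Q = 0.0233, so δQ = 0.251 × 0.0233 = 0.00586.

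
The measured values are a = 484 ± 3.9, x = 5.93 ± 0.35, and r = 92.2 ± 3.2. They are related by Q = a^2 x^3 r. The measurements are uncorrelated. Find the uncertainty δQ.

8.16e+08

Relative error in a monomial: (δQ/Q)² = Σ (nᵢ · δxᵢ/xᵢ)².
  (2·δa/a)² = (2×0.00806)² = 0.000260;  (3·δx/x)² = (3×0.0590)² = 0.0314;  (1·δr/r)² = (1×0.0347)² = 0.00120
δQ/Q = √(0.0328) = 0.181
Q = 4.5e+09, so δQ = 0.181 × 4.5e+09 = 8.16e+08.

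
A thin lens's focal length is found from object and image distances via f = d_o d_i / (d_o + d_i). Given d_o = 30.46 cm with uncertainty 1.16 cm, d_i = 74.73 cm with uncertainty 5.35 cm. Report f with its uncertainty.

21.64 ± 0.738 cm

∂f/∂d_o = (d_i/(d_o+d_i))² = 0.505;  ∂f/∂d_i = (d_o/(d_o+d_i))² = 0.0839
δf = √((∂f/∂d_o · δd_o)² + (∂f/∂d_i · δd_i)²) = √(0.343 + 0.201) = 0.738 cm
f = 21.64 cm.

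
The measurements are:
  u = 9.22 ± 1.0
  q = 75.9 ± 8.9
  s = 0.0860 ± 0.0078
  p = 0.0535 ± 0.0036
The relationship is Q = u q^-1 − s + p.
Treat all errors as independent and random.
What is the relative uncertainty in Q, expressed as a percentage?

23.8%

Let w = u·q^-1 = 0.121. δw/w = √((1·δu/u)² + (-1·δq/q)²) = √(0.0118 + 0.0137) = 0.160, so δw = 0.0194.
Q = w − s + p: δQ = √(δw² + δs² + δp²) = √(0.000376 + 6.08e-05 + 1.3e-05) = 0.0212
Q = 0.0890, so δQ/Q = 0.0212/0.0890 = 0.238.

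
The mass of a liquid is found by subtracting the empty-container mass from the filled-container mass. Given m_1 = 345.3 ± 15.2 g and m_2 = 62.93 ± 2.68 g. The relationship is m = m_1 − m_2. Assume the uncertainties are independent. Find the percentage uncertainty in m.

5.47%

Absolute uncertainties add in quadrature for a linear combination:
  (δm_1)² = 231;  (δm_2)² = 7.18
δm = √(238) = 15.4 g
m = 282.4 g, so δm/m = 15.4/282.4 = 0.0547.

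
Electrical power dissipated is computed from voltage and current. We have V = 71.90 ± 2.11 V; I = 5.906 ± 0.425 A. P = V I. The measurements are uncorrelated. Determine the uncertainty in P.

Products/powers → add relative errors in quadrature, weighted by exponent:
  (1·δV/V)² = (1×0.0293)² = 0.000861;  (1·δI/I)² = (1×0.0720)² = 0.00518
δP/P = √(0.00604) = 0.0777
P = 424.6 W, so δP = 0.0777 × 424.6 = 33.0 W.

33.0 W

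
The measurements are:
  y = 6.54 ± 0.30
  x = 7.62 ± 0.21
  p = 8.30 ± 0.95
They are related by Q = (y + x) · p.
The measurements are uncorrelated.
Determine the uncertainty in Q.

13.8

Let u = y + x = 14.2. δu = √(δy² + δx²) = √(0.0900 + 0.0441) = 0.366, so δu/u = 0.0259.
Q is then a monomial in u, p:
δQ/Q = √((δu/u)² + (1·δp/p)²) = √(0.000669 + 0.0131) = 0.117
Q = 118, so δQ = 0.117 × 118 = 13.8.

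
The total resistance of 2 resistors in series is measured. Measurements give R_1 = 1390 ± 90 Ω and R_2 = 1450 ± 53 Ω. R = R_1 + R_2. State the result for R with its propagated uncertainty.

2840 ± 104 Ω

For a sum/difference, combine absolute errors in quadrature:
  (δR_1)² = 8100;  (δR_2)² = 2810
δR = √(10900) = 104 Ω
R = 2840 Ω.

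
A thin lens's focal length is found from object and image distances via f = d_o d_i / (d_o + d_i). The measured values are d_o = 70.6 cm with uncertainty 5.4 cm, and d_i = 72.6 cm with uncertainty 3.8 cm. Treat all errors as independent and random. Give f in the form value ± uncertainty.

35.8 ± 1.67 cm

∂f/∂d_o = (d_i/(d_o+d_i))² = 0.257;  ∂f/∂d_i = (d_o/(d_o+d_i))² = 0.243
δf = √((∂f/∂d_o · δd_o)² + (∂f/∂d_i · δd_i)²) = √(1.93 + 0.853) = 1.67 cm
f = 35.8 cm.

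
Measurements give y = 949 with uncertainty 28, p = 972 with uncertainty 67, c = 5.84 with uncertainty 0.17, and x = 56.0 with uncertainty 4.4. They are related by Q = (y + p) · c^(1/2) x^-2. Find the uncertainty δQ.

0.240

Let u = y + p = 1920. δu = √(δy² + δp²) = √(784 + 4490) = 72.6, so δu/u = 0.0378.
Q is then a monomial in u, c, x:
δQ/Q = √((δu/u)² + (½·δc/c)² + (-2·δx/x)²) = √(0.00143 + 0.000212 + 0.0247) = 0.162
Q = 1.48, so δQ = 0.162 × 1.48 = 0.240.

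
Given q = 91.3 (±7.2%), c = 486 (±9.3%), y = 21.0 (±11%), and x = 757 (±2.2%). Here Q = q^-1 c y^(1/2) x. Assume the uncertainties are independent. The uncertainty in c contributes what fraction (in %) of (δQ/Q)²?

(δQ/Q)² = (-1·δq/q)² + (1·δc/c)² + (½·δy/y)² + (1·δx/x)²
  q term: (-1×0.0720)² = 0.00518
  c term: (1×0.0930)² = 0.00865
  y term: (0.5×0.110)² = 0.00302
  x term: (1×0.0220)² = 0.000484
Total = 0.0173. Share from c = 0.00865/0.0173 = 0.499.

49.9%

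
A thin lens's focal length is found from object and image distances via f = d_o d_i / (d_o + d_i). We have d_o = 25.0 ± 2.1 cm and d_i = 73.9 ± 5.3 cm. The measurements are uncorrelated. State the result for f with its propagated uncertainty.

∂f/∂d_o = (d_i/(d_o+d_i))² = 0.558;  ∂f/∂d_i = (d_o/(d_o+d_i))² = 0.0639
δf = √((∂f/∂d_o · δd_o)² + (∂f/∂d_i · δd_i)²) = √(1.37 + 0.115) = 1.22 cm
f = 18.7 cm.

18.7 ± 1.22 cm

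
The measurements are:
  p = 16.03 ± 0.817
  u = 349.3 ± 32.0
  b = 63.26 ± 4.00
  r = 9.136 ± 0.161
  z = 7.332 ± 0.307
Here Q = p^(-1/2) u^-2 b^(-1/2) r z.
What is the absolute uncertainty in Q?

3.33e-06

Since Q is a product/quotient, work with relative uncertainties:
  (−½·δp/p)² = (-0.5×0.0510)² = 0.000649;  (-2·δu/u)² = (-2×0.0916)² = 0.0336;  (−½·δb/b)² = (-0.5×0.0632)² = 0.001000;  (1·δr/r)² = (1×0.0176)² = 0.000311;  (1·δz/z)² = (1×0.0419)² = 0.00175
δQ/Q = √(0.0373) = 0.193
Q = 1.724e-05, so δQ = 0.193 × 1.724e-05 = 3.33e-06.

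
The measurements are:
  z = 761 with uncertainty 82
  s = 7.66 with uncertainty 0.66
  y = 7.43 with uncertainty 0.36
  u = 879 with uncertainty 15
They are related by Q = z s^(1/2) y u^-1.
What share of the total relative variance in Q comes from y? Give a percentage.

14.6%

(δQ/Q)² = (1·δz/z)² + (½·δs/s)² + (1·δy/y)² + (-1·δu/u)²
  z term: (1×0.108)² = 0.0116
  s term: (0.5×0.0862)² = 0.00186
  y term: (1×0.0485)² = 0.00235
  u term: (-1×0.0171)² = 0.000291
Total = 0.0161. Share from y = 0.00235/0.0161 = 0.146.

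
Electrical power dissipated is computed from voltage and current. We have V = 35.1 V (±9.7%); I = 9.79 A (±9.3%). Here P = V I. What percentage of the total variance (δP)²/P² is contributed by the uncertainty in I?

47.9%

(δP/P)² = (1·δV/V)² + (1·δI/I)²
  V term: (1×0.0970)² = 0.00941
  I term: (1×0.0930)² = 0.00865
Total = 0.0181. Share from I = 0.00865/0.0181 = 0.479.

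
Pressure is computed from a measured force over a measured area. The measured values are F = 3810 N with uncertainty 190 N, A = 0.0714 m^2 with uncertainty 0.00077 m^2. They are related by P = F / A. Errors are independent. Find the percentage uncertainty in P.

5.10%

P is a product of powers, so relative uncertainties combine in quadrature:
  (1·δF/F)² = (1×0.0499)² = 0.00249;  (-1·δA/A)² = (-1×0.0108)² = 0.000116
δP/P = √(0.00260) = 0.0510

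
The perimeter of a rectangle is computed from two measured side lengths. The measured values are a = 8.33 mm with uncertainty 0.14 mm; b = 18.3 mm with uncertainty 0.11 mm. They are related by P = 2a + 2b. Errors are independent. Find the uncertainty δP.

0.356 mm

Each term contributes (cᵢ δxᵢ)² to (δP)²:
  (2·δa)² = 0.0784;  (2·δb)² = 0.0484
δP = √(0.127) = 0.356 mm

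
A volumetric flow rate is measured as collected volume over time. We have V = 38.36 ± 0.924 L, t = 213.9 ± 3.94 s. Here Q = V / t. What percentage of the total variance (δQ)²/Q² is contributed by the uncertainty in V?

63.1%

(δQ/Q)² = (1·δV/V)² + (-1·δt/t)²
  V term: (1×0.0241)² = 0.000580
  t term: (-1×0.0184)² = 0.000339
Total = 0.000920. Share from V = 0.000580/0.000920 = 0.631.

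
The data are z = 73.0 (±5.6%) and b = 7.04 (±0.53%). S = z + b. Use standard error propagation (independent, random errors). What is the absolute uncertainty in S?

Each term contributes (cᵢ δxᵢ)² to (δS)²:
  (δz)² = 16.7;  (δb)² = 0.00139
δS = √(16.7) = 4.09

4.09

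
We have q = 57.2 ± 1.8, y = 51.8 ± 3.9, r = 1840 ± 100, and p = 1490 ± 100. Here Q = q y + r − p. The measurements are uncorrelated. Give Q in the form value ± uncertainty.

3310 ± 280

Let w = q·y = 2960. δw/w = √((1·δq/q)² + (1·δy/y)²) = √(0.000990 + 0.00567) = 0.0816, so δw = 242.
Q = w + r − p: δQ = √(δw² + δr² + δp²) = √(58500 + 10000 + 10000) = 280
Q = 3310.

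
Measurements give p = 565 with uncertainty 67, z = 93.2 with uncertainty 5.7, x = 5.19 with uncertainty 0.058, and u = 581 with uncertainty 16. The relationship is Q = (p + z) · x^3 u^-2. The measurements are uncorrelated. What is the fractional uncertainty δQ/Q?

Let w = p + z = 658. δw = √(δp² + δz²) = √(4490 + 32.5) = 67.2, so δw/w = 0.102.
Q is then a monomial in w, x, u:
δQ/Q = √((δw/w)² + (3·δx/x)² + (-2·δu/u)²) = √(0.0104 + 0.00112 + 0.00303) = 0.121

0.121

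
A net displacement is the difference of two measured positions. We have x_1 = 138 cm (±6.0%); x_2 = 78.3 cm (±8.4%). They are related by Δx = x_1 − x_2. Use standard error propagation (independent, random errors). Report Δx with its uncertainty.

Each term contributes (cᵢ δxᵢ)² to (δΔx)²:
  (δx_1)² = 68.6;  (δx_2)² = 43.3
δΔx = √(112) = 10.6 cm
Δx = 59.7 cm.

59.7 ± 10.6 cm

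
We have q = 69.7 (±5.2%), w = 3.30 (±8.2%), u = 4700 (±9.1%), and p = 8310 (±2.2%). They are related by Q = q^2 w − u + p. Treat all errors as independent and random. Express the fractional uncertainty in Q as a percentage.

11.1%

Let h = q^2·w = 16000. δh/h = √((2·δq/q)² + (1·δw/w)²) = √(0.0108 + 0.00672) = 0.132, so δh = 2120.
Q = h − u + p: δQ = √(δh² + δu² + δp²) = √(4.51e+06 + 1.83e+05 + 33400) = 2170
Q = 19600, so δQ/Q = 2170/19600 = 0.111.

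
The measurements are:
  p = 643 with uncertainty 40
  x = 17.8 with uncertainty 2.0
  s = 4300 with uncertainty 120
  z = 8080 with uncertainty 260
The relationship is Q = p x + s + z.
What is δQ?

1500

Let w = p·x = 11400. δw/w = √((1·δp/p)² + (1·δx/x)²) = √(0.00387 + 0.0126) = 0.128, so δw = 1470.
Q = w + s + z: δQ = √(δw² + δs² + δz²) = √(2.16e+06 + 14400 + 67600) = 1500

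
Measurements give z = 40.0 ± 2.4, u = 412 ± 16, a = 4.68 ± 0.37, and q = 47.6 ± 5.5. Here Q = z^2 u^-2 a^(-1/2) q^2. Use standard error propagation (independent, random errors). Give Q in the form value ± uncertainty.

Since Q is a product/quotient, work with relative uncertainties:
  (2·δz/z)² = (2×0.0600)² = 0.0144;  (-2·δu/u)² = (-2×0.0388)² = 0.00603;  (−½·δa/a)² = (-0.5×0.0791)² = 0.00156;  (2·δq/q)² = (2×0.116)² = 0.0534
δQ/Q = √(0.0754) = 0.275
Q = 9.87, so δQ = 0.275 × 9.87 = 2.71.

9.87 ± 2.71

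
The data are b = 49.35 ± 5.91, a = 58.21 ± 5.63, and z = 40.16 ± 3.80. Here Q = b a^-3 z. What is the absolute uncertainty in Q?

0.00329

For a monomial Q ∝ b, a^-3, z, fractional errors add in quadrature:
  (1·δb/b)² = (1×0.120)² = 0.0143;  (-3·δa/a)² = (-3×0.0967)² = 0.0842;  (1·δz/z)² = (1×0.0946)² = 0.00895
δQ/Q = √(0.107) = 0.328
Q = 0.01005, so δQ = 0.328 × 0.01005 = 0.00329.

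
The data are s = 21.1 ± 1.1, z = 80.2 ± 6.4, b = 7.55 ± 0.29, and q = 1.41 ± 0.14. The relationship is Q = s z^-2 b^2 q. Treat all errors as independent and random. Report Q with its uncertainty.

0.264 ± 0.0553

Since Q is a product/quotient, work with relative uncertainties:
  (1·δs/s)² = (1×0.0521)² = 0.00272;  (-2·δz/z)² = (-2×0.0798)² = 0.0255;  (2·δb/b)² = (2×0.0384)² = 0.00590;  (1·δq/q)² = (1×0.0993)² = 0.00986
δQ/Q = √(0.0440) = 0.210
Q = 0.264, so δQ = 0.210 × 0.264 = 0.0553.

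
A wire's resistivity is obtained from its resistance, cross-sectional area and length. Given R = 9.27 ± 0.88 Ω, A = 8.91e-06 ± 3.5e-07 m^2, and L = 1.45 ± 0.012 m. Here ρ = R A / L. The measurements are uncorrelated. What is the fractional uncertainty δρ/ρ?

0.103

Products/powers → add relative errors in quadrature, weighted by exponent:
  (1·δR/R)² = (1×0.0949)² = 0.00901;  (1·δA/A)² = (1×0.0393)² = 0.00154;  (-1·δL/L)² = (-1×0.00828)² = 6.85e-05
δρ/ρ = √(0.0106) = 0.103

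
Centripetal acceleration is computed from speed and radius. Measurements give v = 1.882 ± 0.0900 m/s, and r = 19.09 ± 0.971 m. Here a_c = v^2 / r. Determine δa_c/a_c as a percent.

Each factor contributes (exponent × relative error)² to (δa_c/a_c)²:
  (2·δv/v)² = (2×0.0478)² = 0.00915;  (-1·δr/r)² = (-1×0.0509)² = 0.00259
δa_c/a_c = √(0.0117) = 0.108

10.8%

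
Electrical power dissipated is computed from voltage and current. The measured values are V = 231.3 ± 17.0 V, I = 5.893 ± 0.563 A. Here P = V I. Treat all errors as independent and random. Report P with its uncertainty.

1363 ± 164 W

Each factor contributes (exponent × relative error)² to (δP/P)²:
  (1·δV/V)² = (1×0.0735)² = 0.00540;  (1·δI/I)² = (1×0.0955)² = 0.00913
δP/P = √(0.0145) = 0.121
P = 1363 W, so δP = 0.121 × 1363 = 164 W.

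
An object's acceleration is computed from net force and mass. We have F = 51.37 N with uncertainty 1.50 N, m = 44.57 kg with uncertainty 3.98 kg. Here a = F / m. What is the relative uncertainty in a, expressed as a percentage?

9.40%

Relative error in a monomial: (δa/a)² = Σ (nᵢ · δxᵢ/xᵢ)².
  (1·δF/F)² = (1×0.0292)² = 0.000853;  (-1·δm/m)² = (-1×0.0893)² = 0.00797
δa/a = √(0.00883) = 0.0940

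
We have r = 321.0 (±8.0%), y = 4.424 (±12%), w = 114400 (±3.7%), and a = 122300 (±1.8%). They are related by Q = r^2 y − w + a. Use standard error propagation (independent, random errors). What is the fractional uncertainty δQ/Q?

0.197

Let p = r^2·y = 455900. δp/p = √((2·δr/r)² + (1·δy/y)²) = √(0.0256 + 0.0144) = 0.200, so δp = 91200.
Q = p − w + a: δQ = √(δp² + δw² + δa²) = √(8.31e+09 + 1.79e+07 + 4.85e+06) = 91300
Q = 463800, so δQ/Q = 91300/463800 = 0.197.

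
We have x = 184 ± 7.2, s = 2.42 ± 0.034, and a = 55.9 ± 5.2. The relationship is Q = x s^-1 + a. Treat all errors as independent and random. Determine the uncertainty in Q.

Let p = x·s^-1 = 76.0. δp/p = √((1·δx/x)² + (-1·δs/s)²) = √(0.00153 + 0.000197) = 0.0416, so δp = 3.16.
Q = p + a: δQ = √(δp² + δa²) = √(9.99 + 27.0) = 6.09

6.09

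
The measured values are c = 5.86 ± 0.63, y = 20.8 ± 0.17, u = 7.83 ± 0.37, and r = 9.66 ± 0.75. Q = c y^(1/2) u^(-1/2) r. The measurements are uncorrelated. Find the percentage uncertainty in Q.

13.5%

Relative error in a monomial: (δQ/Q)² = Σ (nᵢ · δxᵢ/xᵢ)².
  (1·δc/c)² = (1×0.108)² = 0.0116;  (½·δy/y)² = (0.5×0.00817)² = 1.67e-05;  (−½·δu/u)² = (-0.5×0.0473)² = 0.000558;  (1·δr/r)² = (1×0.0776)² = 0.00603
δQ/Q = √(0.0182) = 0.135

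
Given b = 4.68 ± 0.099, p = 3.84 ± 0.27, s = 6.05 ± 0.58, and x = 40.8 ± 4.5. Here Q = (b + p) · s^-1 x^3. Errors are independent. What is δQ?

33100

Let u = b + p = 8.52. δu = √(δb² + δp²) = √(0.00980 + 0.0729) = 0.288, so δu/u = 0.0338.
Q is then a monomial in u, s, x:
δQ/Q = √((δu/u)² + (-1·δs/s)² + (3·δx/x)²) = √(0.00114 + 0.00919 + 0.109) = 0.346
Q = 95600, so δQ = 0.346 × 95600 = 33100.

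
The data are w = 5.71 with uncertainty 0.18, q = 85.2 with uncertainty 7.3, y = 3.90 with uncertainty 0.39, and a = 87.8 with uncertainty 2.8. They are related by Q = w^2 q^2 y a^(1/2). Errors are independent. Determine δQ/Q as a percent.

20.9%

Each factor contributes (exponent × relative error)² to (δQ/Q)²:
  (2·δw/w)² = (2×0.0315)² = 0.00397;  (2·δq/q)² = (2×0.0857)² = 0.0294;  (1·δy/y)² = (1×0.100)² = 0.0100;  (½·δa/a)² = (0.5×0.0319)² = 0.000254
δQ/Q = √(0.0436) = 0.209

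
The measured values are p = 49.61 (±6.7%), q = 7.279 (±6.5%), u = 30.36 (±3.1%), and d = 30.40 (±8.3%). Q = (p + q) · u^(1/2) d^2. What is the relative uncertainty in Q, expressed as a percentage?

Let w = p + q = 56.89. δw = √(δp² + δq²) = √(11.0 + 0.224) = 3.36, so δw/w = 0.0590.
Q is then a monomial in w, u, d:
δQ/Q = √((δw/w)² + (½·δu/u)² + (2·δd/d)²) = √(0.00348 + 0.000240 + 0.0276) = 0.177

17.7%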